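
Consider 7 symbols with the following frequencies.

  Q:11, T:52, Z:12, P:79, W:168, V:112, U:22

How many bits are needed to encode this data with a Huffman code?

1077

Greedily combine the two least-frequent nodes:
Q(11) + Z(12) → 23
U(22) + 23 → 45
45 + T(52) → 97
P(79) + 97 → 176
V(112) + W(168) → 280
176 + 280 → 456
The encoded length is the sum of every internal node's weight: 23 + 45 + 97 + 176 + 280 + 456 = 1077 bits.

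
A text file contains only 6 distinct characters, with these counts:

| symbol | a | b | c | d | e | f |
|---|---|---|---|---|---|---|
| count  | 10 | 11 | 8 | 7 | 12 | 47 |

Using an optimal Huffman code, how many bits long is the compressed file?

Build the Huffman tree bottom-up:
merge d(7) and c(8): 15
merge a(10) and b(11): 21
merge e(12) and 15: 27
merge 21 and 27: 48
merge f(47) and 48: 95
The encoded length is the sum of every internal node's weight: 15 + 21 + 27 + 48 + 95 = 206 bits.

206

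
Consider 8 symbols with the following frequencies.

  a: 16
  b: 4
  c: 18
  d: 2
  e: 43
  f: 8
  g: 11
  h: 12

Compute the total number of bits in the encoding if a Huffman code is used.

299

Merge the two smallest weights repeatedly:
combine d(2), b(4) → 6
combine 6, f(8) → 14
combine g(11), h(12) → 23
combine 14, a(16) → 30
combine c(18), 23 → 41
combine 30, 41 → 71
combine e(43), 71 → 114
Total encoded bits = sum of merged weights = 6 + 14 + 23 + 30 + 41 + 71 + 114 = 299.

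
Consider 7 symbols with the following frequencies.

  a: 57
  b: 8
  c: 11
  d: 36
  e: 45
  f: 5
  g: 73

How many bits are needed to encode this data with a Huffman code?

567

Greedily combine the two least-frequent nodes:
merge f(5) and b(8): 13
merge c(11) and 13: 24
merge 24 and d(36): 60
merge e(45) and a(57): 102
merge 60 and g(73): 133
merge 102 and 133: 235
Each symbol's bit-cost is frequency × depth; summing gives 567 bits (equivalently 13 + 24 + 60 + 102 + 133 + 235).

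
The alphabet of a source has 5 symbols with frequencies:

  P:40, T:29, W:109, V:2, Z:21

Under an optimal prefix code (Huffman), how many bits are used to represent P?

2

Build the tree from the bottom:
combine V(2), Z(21) → 23
combine 23, T(29) → 52
combine P(40), 52 → 92
combine 92, W(109) → 201
P's leaf is at depth 2, giving a 2-bit codeword.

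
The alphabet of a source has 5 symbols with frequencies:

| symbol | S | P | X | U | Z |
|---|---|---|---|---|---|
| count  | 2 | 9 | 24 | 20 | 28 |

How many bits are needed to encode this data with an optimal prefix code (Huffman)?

Build the Huffman tree bottom-up:
S(2) + P(9) → 11
11 + U(20) → 31
X(24) + Z(28) → 52
31 + 52 → 83
Total encoded bits = sum of merged weights = 11 + 31 + 52 + 83 = 177.

177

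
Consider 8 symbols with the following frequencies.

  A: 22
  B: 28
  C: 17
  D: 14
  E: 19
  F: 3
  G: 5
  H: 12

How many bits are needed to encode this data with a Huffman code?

338

Build the Huffman tree bottom-up:
combine F(3), G(5) → 8
combine 8, H(12) → 20
combine D(14), C(17) → 31
combine E(19), 20 → 39
combine A(22), B(28) → 50
combine 31, 39 → 70
combine 50, 70 → 120
Total encoded bits = sum of merged weights = 8 + 20 + 31 + 39 + 50 + 70 + 120 = 338.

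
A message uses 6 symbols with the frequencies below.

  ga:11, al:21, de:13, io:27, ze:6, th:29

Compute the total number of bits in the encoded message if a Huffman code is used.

Greedily combine the two least-frequent nodes:
combine ze(6), ga(11) → 17
combine de(13), 17 → 30
combine al(21), io(27) → 48
combine th(29), 30 → 59
combine 48, 59 → 107
Total encoded bits = sum of merged weights = 17 + 30 + 48 + 59 + 107 = 261.

261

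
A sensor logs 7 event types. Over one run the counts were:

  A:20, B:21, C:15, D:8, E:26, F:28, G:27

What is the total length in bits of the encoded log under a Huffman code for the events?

403

Build the Huffman tree bottom-up:
D(8) + C(15) → 23
A(20) + B(21) → 41
23 + E(26) → 49
G(27) + F(28) → 55
41 + 49 → 90
55 + 90 → 145
Total encoded bits = sum of merged weights = 23 + 41 + 49 + 55 + 90 + 145 = 403.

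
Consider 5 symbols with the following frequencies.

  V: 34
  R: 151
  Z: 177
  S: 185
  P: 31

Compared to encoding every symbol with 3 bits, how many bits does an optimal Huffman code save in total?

513

Fixed-length: 3 bits × 578 symbols = 1734 bits.
Huffman merges:
merge P(31) and V(34): 65
merge 65 and R(151): 216
merge Z(177) and S(185): 362
merge 216 and 362: 578
Huffman total = 65 + 216 + 362 + 578 = 1221 bits.
Saving = 1734 − 1221 = 513 bits.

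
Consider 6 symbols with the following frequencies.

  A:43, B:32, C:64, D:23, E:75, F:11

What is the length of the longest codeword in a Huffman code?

Merge the two lowest-weight nodes at each step:
merge F(11) and D(23): 34
merge B(32) and 34: 66
merge A(43) and C(64): 107
merge 66 and E(75): 141
merge 107 and 141: 248
The rarest symbols sit at the bottom; the longest codeword is 4 bits.

4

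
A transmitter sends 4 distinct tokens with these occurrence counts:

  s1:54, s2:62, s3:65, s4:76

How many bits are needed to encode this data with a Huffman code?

Build the Huffman tree bottom-up:
merge s1(54) and s2(62): 116
merge s3(65) and s4(76): 141
merge 116 and 141: 257
The encoded length is the sum of every internal node's weight: 116 + 141 + 257 = 514 bits.

514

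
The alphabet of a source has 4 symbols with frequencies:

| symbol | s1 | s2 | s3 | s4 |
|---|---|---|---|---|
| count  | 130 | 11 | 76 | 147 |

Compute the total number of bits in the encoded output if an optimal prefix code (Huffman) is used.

668

Merge the two smallest weights repeatedly:
combine s2(11), s3(76) → 87
combine 87, s1(130) → 217
combine s4(147), 217 → 364
Each symbol's bit-cost is frequency × depth; summing gives 668 bits (equivalently 87 + 217 + 364).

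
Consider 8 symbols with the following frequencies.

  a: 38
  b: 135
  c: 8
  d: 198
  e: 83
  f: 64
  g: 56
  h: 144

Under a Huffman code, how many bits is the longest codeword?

5

Merge the two lowest-weight nodes at each step:
merge c(8) and a(38): 46
merge 46 and g(56): 102
merge f(64) and e(83): 147
merge 102 and b(135): 237
merge h(144) and 147: 291
merge d(198) and 237: 435
merge 291 and 435: 726
Maximum depth reached is 5.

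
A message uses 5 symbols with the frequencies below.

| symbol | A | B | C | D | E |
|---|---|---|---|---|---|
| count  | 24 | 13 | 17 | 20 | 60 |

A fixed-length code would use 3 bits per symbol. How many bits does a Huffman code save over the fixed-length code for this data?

Fixed-length: 3 bits × 134 symbols = 402 bits.
Huffman merges:
combine B(13), C(17) → 30
combine D(20), A(24) → 44
combine 30, 44 → 74
combine E(60), 74 → 134
Huffman total = 30 + 44 + 74 + 134 = 282 bits.
Saving = 402 − 282 = 120 bits.

120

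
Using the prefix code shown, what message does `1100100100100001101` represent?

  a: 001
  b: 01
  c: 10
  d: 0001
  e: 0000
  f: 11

faaaefb

Read left to right; each codeword is recognised as soon as it completes (prefix code):
  11→f | 001→a | 001→a | 001→a | 0000→e | 11→f | 01→b
Decoded message: faaaefb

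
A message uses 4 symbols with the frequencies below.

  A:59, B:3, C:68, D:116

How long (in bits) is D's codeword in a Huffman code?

Build the tree from the bottom:
merge B(3) and A(59): 62
merge 62 and C(68): 130
merge D(116) and 130: 246
D sits one level below the root: a 1-bit codeword.

1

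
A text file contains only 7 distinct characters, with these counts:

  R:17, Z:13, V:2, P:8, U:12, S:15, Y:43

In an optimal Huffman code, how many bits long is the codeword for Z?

3

Repeatedly merge the two smallest:
merge V(2) and P(8): 10
merge 10 and U(12): 22
merge Z(13) and S(15): 28
merge R(17) and 22: 39
merge 28 and 39: 67
merge Y(43) and 67: 110
Z's leaf is at depth 3, giving a 3-bit codeword.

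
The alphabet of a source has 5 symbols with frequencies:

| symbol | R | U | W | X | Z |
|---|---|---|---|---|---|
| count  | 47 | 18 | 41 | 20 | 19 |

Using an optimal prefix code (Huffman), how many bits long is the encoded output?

Build the Huffman tree bottom-up:
merge U(18) and Z(19): 37
merge X(20) and 37: 57
merge W(41) and R(47): 88
merge 57 and 88: 145
Each symbol's bit-cost is frequency × depth; summing gives 327 bits (equivalently 37 + 57 + 88 + 145).

327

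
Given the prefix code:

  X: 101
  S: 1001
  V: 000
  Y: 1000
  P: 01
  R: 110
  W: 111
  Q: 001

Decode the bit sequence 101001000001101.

Read left to right; each codeword is recognised as soon as it completes (prefix code):
  101→X | 001→Q | 000→V | 001→Q | 101→X
Decoded message: XQVQX

XQVQX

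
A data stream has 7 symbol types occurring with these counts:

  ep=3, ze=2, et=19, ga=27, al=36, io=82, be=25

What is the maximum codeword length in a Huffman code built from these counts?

Merge the two lowest-weight nodes at each step:
combine ze(2), ep(3) → 5
combine 5, et(19) → 24
combine 24, be(25) → 49
combine ga(27), al(36) → 63
combine 49, 63 → 112
combine io(82), 112 → 194
Maximum depth reached is 5.

5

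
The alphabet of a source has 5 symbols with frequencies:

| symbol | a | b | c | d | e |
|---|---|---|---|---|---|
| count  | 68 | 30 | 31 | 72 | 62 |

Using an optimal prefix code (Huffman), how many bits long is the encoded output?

587

Merge the two smallest weights repeatedly:
b(30) + c(31) → 61
61 + e(62) → 123
a(68) + d(72) → 140
123 + 140 → 263
Total encoded bits = sum of merged weights = 61 + 123 + 140 + 263 = 587.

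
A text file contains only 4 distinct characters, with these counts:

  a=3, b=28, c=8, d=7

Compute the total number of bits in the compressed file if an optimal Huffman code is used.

74

Merge the two smallest weights repeatedly:
merge a(3) and d(7): 10
merge c(8) and 10: 18
merge 18 and b(28): 46
The encoded length is the sum of every internal node's weight: 10 + 18 + 46 = 74 bits.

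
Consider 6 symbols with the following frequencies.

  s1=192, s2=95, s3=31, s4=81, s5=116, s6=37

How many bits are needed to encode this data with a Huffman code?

Merge the two smallest weights repeatedly:
s3(31) + s6(37) → 68
68 + s4(81) → 149
s2(95) + s5(116) → 211
149 + s1(192) → 341
211 + 341 → 552
The encoded length is the sum of every internal node's weight: 68 + 149 + 211 + 341 + 552 = 1321 bits.

1321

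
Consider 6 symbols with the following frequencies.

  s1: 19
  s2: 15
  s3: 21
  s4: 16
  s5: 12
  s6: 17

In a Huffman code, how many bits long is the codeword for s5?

3

Repeatedly merge the two smallest:
s5(12) + s2(15) → 27
s4(16) + s6(17) → 33
s1(19) + s3(21) → 40
27 + 33 → 60
40 + 60 → 100
The subtree containing s5 is merged 3 times, so code length = 3.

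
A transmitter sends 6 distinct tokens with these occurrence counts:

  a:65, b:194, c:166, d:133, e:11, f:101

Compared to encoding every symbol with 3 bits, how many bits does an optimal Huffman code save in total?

Fixed-length: 3 bits × 670 symbols = 2010 bits.
Huffman merges:
merge e(11) and a(65): 76
merge 76 and f(101): 177
merge d(133) and c(166): 299
merge 177 and b(194): 371
merge 299 and 371: 670
Huffman total = 76 + 177 + 299 + 371 + 670 = 1593 bits.
Saving = 2010 − 1593 = 417 bits.

417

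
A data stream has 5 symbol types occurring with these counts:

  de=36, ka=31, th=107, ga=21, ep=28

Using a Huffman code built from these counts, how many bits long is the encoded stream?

455

Build the Huffman tree bottom-up:
combine ga(21), ep(28) → 49
combine ka(31), de(36) → 67
combine 49, 67 → 116
combine th(107), 116 → 223
The encoded length is the sum of every internal node's weight: 49 + 67 + 116 + 223 = 455 bits.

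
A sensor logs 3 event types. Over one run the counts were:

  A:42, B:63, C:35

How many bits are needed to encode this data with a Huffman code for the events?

Build the Huffman tree bottom-up:
combine C(35), A(42) → 77
combine B(63), 77 → 140
Total encoded bits = sum of merged weights = 77 + 140 = 217.

217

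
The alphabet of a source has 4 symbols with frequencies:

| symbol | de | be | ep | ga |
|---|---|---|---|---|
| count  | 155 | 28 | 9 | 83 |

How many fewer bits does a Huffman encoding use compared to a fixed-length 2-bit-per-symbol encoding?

118

Fixed-length: 2 bits × 275 symbols = 550 bits.
Huffman merges:
ep(9) + be(28) → 37
37 + ga(83) → 120
120 + de(155) → 275
Huffman total = 37 + 120 + 275 = 432 bits.
Saving = 550 − 432 = 118 bits.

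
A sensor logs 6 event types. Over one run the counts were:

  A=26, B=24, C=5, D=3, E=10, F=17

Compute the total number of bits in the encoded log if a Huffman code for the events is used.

196

Merge the two smallest weights repeatedly:
merge D(3) and C(5): 8
merge 8 and E(10): 18
merge F(17) and 18: 35
merge B(24) and A(26): 50
merge 35 and 50: 85
Total encoded bits = sum of merged weights = 8 + 18 + 35 + 50 + 85 = 196.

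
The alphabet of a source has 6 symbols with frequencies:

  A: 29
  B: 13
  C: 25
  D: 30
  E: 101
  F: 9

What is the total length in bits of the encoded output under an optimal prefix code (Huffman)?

441

Greedily combine the two least-frequent nodes:
F(9) + B(13) → 22
22 + C(25) → 47
A(29) + D(30) → 59
47 + 59 → 106
E(101) + 106 → 207
Total encoded bits = sum of merged weights = 22 + 47 + 59 + 106 + 207 = 441.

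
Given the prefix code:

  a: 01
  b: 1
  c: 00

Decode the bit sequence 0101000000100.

aacccbc

Read left to right; each codeword is recognised as soon as it completes (prefix code):
  01→a | 01→a | 00→c | 00→c | 00→c | 1→b | 00→c
Decoded message: aacccbc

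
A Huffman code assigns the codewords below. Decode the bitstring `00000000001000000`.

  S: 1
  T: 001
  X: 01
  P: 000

Read left to right; each codeword is recognised as soon as it completes (prefix code):
  000→P | 000→P | 000→P | 01→X | 000→P | 000→P
Decoded message: PPPXPP

PPPXPP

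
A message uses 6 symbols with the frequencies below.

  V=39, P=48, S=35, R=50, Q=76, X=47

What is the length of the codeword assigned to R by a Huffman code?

2

Repeatedly merge the two smallest:
combine S(35), V(39) → 74
combine X(47), P(48) → 95
combine R(50), 74 → 124
combine Q(76), 95 → 171
combine 124, 171 → 295
The subtree containing R is merged 2 times, so code length = 2.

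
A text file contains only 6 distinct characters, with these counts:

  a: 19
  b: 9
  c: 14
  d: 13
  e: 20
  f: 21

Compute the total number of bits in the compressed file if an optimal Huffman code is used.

247

Build the Huffman tree bottom-up:
b(9) + d(13) → 22
c(14) + a(19) → 33
e(20) + f(21) → 41
22 + 33 → 55
41 + 55 → 96
The encoded length is the sum of every internal node's weight: 22 + 33 + 41 + 55 + 96 = 247 bits.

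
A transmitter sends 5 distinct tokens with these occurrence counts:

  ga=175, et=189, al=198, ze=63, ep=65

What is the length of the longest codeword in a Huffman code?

3

Merge the two lowest-weight nodes at each step:
merge ze(63) and ep(65): 128
merge 128 and ga(175): 303
merge et(189) and al(198): 387
merge 303 and 387: 690
Maximum depth reached is 3.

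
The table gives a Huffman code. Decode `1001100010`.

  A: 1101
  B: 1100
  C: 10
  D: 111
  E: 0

Read left to right; each codeword is recognised as soon as it completes (prefix code):
  10→C | 0→E | 1100→B | 0→E | 10→C
Decoded message: CEBEC

CEBEC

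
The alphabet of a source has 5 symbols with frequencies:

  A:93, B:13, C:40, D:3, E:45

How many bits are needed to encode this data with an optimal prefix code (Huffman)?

Greedily combine the two least-frequent nodes:
merge D(3) and B(13): 16
merge 16 and C(40): 56
merge E(45) and 56: 101
merge A(93) and 101: 194
The encoded length is the sum of every internal node's weight: 16 + 56 + 101 + 194 = 367 bits.

367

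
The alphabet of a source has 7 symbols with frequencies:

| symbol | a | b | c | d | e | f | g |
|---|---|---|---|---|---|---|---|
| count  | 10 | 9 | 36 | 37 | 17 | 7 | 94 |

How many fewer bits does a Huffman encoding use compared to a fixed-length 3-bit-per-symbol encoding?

Fixed-length: 3 bits × 210 symbols = 630 bits.
Huffman merges:
f(7) + b(9) → 16
a(10) + 16 → 26
e(17) + 26 → 43
c(36) + d(37) → 73
43 + 73 → 116
g(94) + 116 → 210
Huffman total = 16 + 26 + 43 + 73 + 116 + 210 = 484 bits.
Saving = 630 − 484 = 146 bits.

146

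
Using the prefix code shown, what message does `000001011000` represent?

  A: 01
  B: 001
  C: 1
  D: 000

Read left to right; each codeword is recognised as soon as it completes (prefix code):
  000→D | 001→B | 01→A | 1→C | 000→D
Decoded message: DBACD

DBACD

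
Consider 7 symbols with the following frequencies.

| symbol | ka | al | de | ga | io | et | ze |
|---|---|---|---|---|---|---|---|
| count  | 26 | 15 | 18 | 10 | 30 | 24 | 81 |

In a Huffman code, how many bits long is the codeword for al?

4

Repeatedly merge the two smallest:
ga(10) + al(15) → 25
de(18) + et(24) → 42
25 + ka(26) → 51
io(30) + 42 → 72
51 + 72 → 123
ze(81) + 123 → 204
al sits 4 levels below the root, so its codeword is 4 bits.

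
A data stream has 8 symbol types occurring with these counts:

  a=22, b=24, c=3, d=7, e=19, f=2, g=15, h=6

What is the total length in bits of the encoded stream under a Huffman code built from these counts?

Build the Huffman tree bottom-up:
f(2) + c(3) → 5
5 + h(6) → 11
d(7) + 11 → 18
g(15) + 18 → 33
e(19) + a(22) → 41
b(24) + 33 → 57
41 + 57 → 98
The encoded length is the sum of every internal node's weight: 5 + 11 + 18 + 33 + 41 + 57 + 98 = 263 bits.

263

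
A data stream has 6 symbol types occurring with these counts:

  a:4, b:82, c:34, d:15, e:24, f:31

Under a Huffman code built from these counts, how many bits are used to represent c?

3

Repeatedly merge the two smallest:
a(4) + d(15) → 19
19 + e(24) → 43
f(31) + c(34) → 65
43 + 65 → 108
b(82) + 108 → 190
c sits 3 levels below the root, so its codeword is 3 bits.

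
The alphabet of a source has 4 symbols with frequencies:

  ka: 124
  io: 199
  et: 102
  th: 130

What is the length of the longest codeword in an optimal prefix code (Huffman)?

2

Merge the two lowest-weight nodes at each step:
et(102) + ka(124) → 226
th(130) + io(199) → 329
226 + 329 → 555
The rarest symbols sit at the bottom; the longest codeword is 2 bits.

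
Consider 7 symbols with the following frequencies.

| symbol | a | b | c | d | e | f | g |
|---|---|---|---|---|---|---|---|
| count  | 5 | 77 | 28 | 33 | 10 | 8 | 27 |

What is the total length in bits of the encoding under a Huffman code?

Merge the two smallest weights repeatedly:
a(5) + f(8) → 13
e(10) + 13 → 23
23 + g(27) → 50
c(28) + d(33) → 61
50 + 61 → 111
b(77) + 111 → 188
Each symbol's bit-cost is frequency × depth; summing gives 446 bits (equivalently 13 + 23 + 50 + 61 + 111 + 188).

446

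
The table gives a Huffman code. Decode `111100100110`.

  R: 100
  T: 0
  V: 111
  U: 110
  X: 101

VRRU

Read left to right; each codeword is recognised as soon as it completes (prefix code):
  111→V | 100→R | 100→R | 110→U
Decoded message: VRRU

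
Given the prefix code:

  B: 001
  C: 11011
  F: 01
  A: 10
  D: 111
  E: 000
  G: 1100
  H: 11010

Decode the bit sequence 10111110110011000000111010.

Read left to right; each codeword is recognised as soon as it completes (prefix code):
  10→A | 111→D | 11011→C | 001→B | 10→A | 000→E | 001→B | 11010→H
Decoded message: ADCBAEBH

ADCBAEBH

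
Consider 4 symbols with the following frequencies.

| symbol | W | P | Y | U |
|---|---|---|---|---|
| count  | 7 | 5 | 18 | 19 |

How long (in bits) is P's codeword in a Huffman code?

3

Huffman merges, smallest pair first:
combine P(5), W(7) → 12
combine 12, Y(18) → 30
combine U(19), 30 → 49
P's leaf is at depth 3, giving a 3-bit codeword.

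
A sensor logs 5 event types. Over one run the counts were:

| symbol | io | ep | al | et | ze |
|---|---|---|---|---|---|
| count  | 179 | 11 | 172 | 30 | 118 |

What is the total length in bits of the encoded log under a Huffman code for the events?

Greedily combine the two least-frequent nodes:
combine ep(11), et(30) → 41
combine 41, ze(118) → 159
combine 159, al(172) → 331
combine io(179), 331 → 510
Each symbol's bit-cost is frequency × depth; summing gives 1041 bits (equivalently 41 + 159 + 331 + 510).

1041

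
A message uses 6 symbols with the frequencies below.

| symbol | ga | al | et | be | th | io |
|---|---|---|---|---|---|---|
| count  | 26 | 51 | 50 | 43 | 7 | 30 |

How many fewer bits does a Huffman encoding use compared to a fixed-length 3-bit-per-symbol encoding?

Fixed-length: 3 bits × 207 symbols = 621 bits.
Huffman merges:
th(7) + ga(26) → 33
io(30) + 33 → 63
be(43) + et(50) → 93
al(51) + 63 → 114
93 + 114 → 207
Huffman total = 33 + 63 + 93 + 114 + 207 = 510 bits.
Saving = 621 − 510 = 111 bits.

111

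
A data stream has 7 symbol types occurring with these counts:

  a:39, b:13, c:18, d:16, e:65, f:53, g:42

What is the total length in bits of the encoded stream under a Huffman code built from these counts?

Greedily combine the two least-frequent nodes:
merge b(13) and d(16): 29
merge c(18) and 29: 47
merge a(39) and g(42): 81
merge 47 and f(53): 100
merge e(65) and 81: 146
merge 100 and 146: 246
Each symbol's bit-cost is frequency × depth; summing gives 649 bits (equivalently 29 + 47 + 81 + 100 + 146 + 246).

649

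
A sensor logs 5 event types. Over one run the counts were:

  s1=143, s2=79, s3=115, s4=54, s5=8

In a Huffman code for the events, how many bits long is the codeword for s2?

Build the tree from the bottom:
s5(8) + s4(54) → 62
62 + s2(79) → 141
s3(115) + 141 → 256
s1(143) + 256 → 399
s2 sits 3 levels below the root, so its codeword is 3 bits.

3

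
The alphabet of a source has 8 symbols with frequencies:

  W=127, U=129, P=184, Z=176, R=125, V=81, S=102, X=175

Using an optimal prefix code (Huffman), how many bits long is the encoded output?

Build the Huffman tree bottom-up:
V(81) + S(102) → 183
R(125) + W(127) → 252
U(129) + X(175) → 304
Z(176) + 183 → 359
P(184) + 252 → 436
304 + 359 → 663
436 + 663 → 1099
Total encoded bits = sum of merged weights = 183 + 252 + 304 + 359 + 436 + 663 + 1099 = 3296.

3296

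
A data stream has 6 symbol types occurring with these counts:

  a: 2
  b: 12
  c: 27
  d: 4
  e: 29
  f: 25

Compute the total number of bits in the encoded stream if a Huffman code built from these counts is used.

222

Build the Huffman tree bottom-up:
merge a(2) and d(4): 6
merge 6 and b(12): 18
merge 18 and f(25): 43
merge c(27) and e(29): 56
merge 43 and 56: 99
The encoded length is the sum of every internal node's weight: 6 + 18 + 43 + 56 + 99 = 222 bits.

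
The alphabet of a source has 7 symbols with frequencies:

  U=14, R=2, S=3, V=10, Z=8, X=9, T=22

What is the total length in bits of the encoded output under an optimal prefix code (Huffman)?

Greedily combine the two least-frequent nodes:
R(2) + S(3) → 5
5 + Z(8) → 13
X(9) + V(10) → 19
13 + U(14) → 27
19 + T(22) → 41
27 + 41 → 68
The encoded length is the sum of every internal node's weight: 5 + 13 + 19 + 27 + 41 + 68 = 173 bits.

173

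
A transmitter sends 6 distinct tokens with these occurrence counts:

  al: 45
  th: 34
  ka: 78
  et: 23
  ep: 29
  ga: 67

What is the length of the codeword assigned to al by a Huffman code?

3

Build the tree from the bottom:
combine et(23), ep(29) → 52
combine th(34), al(45) → 79
combine 52, ga(67) → 119
combine ka(78), 79 → 157
combine 119, 157 → 276
al's leaf is at depth 3, giving a 3-bit codeword.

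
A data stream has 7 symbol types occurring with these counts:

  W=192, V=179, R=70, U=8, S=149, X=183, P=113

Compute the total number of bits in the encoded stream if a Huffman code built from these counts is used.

2385

Merge the two smallest weights repeatedly:
combine U(8), R(70) → 78
combine 78, P(113) → 191
combine S(149), V(179) → 328
combine X(183), 191 → 374
combine W(192), 328 → 520
combine 374, 520 → 894
The encoded length is the sum of every internal node's weight: 78 + 191 + 328 + 374 + 520 + 894 = 2385 bits.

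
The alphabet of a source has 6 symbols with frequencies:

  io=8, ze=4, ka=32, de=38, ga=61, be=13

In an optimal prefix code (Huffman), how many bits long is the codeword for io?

5

Build the tree from the bottom:
merge ze(4) and io(8): 12
merge 12 and be(13): 25
merge 25 and ka(32): 57
merge de(38) and 57: 95
merge ga(61) and 95: 156
io's leaf is at depth 5, giving a 5-bit codeword.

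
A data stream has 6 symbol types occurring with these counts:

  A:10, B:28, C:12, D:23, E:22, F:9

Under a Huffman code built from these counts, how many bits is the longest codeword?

4

Merge the two lowest-weight nodes at each step:
combine F(9), A(10) → 19
combine C(12), 19 → 31
combine E(22), D(23) → 45
combine B(28), 31 → 59
combine 45, 59 → 104
The rarest symbols sit at the bottom; the longest codeword is 4 bits.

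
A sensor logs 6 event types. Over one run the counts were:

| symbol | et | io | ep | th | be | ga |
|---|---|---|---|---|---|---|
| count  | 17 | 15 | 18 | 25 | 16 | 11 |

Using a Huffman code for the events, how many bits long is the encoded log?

263

Greedily combine the two least-frequent nodes:
combine ga(11), io(15) → 26
combine be(16), et(17) → 33
combine ep(18), th(25) → 43
combine 26, 33 → 59
combine 43, 59 → 102
The encoded length is the sum of every internal node's weight: 26 + 33 + 43 + 59 + 102 = 263 bits.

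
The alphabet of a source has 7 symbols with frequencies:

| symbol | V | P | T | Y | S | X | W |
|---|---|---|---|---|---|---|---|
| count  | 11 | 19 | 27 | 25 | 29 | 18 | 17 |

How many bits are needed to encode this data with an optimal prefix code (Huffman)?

Greedily combine the two least-frequent nodes:
merge V(11) and W(17): 28
merge X(18) and P(19): 37
merge Y(25) and T(27): 52
merge 28 and S(29): 57
merge 37 and 52: 89
merge 57 and 89: 146
The encoded length is the sum of every internal node's weight: 28 + 37 + 52 + 57 + 89 + 146 = 409 bits.

409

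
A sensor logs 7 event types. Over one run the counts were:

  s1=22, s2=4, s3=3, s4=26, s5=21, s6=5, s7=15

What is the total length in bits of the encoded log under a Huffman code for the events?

238

Greedily combine the two least-frequent nodes:
combine s3(3), s2(4) → 7
combine s6(5), 7 → 12
combine 12, s7(15) → 27
combine s5(21), s1(22) → 43
combine s4(26), 27 → 53
combine 43, 53 → 96
The encoded length is the sum of every internal node's weight: 7 + 12 + 27 + 43 + 53 + 96 = 238 bits.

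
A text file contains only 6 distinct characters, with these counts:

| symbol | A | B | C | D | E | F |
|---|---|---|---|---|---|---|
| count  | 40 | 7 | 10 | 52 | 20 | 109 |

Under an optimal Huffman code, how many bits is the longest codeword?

5

Merge the two lowest-weight nodes at each step:
merge B(7) and C(10): 17
merge 17 and E(20): 37
merge 37 and A(40): 77
merge D(52) and 77: 129
merge F(109) and 129: 238
Maximum depth reached is 5.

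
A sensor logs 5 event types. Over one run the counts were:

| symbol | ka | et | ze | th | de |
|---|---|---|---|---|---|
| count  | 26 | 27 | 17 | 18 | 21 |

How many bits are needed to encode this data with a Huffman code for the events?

253

Greedily combine the two least-frequent nodes:
merge ze(17) and th(18): 35
merge de(21) and ka(26): 47
merge et(27) and 35: 62
merge 47 and 62: 109
Each symbol's bit-cost is frequency × depth; summing gives 253 bits (equivalently 35 + 47 + 62 + 109).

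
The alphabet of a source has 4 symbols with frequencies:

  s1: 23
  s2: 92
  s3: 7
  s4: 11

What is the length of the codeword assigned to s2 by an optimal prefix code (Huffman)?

Huffman merges, smallest pair first:
combine s3(7), s4(11) → 18
combine 18, s1(23) → 41
combine 41, s2(92) → 133
s2 sits one level below the root: a 1-bit codeword.

1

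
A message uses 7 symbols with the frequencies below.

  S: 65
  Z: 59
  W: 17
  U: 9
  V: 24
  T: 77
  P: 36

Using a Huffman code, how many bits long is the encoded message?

736

Merge the two smallest weights repeatedly:
U(9) + W(17) → 26
V(24) + 26 → 50
P(36) + 50 → 86
Z(59) + S(65) → 124
T(77) + 86 → 163
124 + 163 → 287
The encoded length is the sum of every internal node's weight: 26 + 50 + 86 + 124 + 163 + 287 = 736 bits.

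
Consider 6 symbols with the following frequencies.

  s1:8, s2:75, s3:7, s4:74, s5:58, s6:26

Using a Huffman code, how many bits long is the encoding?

552

Greedily combine the two least-frequent nodes:
s3(7) + s1(8) → 15
15 + s6(26) → 41
41 + s5(58) → 99
s4(74) + s2(75) → 149
99 + 149 → 248
The encoded length is the sum of every internal node's weight: 15 + 41 + 99 + 149 + 248 = 552 bits.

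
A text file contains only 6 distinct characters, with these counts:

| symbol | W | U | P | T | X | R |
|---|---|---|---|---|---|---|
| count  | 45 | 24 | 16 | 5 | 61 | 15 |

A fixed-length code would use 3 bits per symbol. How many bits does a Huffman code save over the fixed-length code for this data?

111

Fixed-length: 3 bits × 166 symbols = 498 bits.
Huffman merges:
combine T(5), R(15) → 20
combine P(16), 20 → 36
combine U(24), 36 → 60
combine W(45), 60 → 105
combine X(61), 105 → 166
Huffman total = 20 + 36 + 60 + 105 + 166 = 387 bits.
Saving = 498 − 387 = 111 bits.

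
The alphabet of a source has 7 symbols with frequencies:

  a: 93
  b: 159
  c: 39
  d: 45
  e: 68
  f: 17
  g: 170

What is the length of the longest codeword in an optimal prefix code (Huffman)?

Merge the two lowest-weight nodes at each step:
merge f(17) and c(39): 56
merge d(45) and 56: 101
merge e(68) and a(93): 161
merge 101 and b(159): 260
merge 161 and g(170): 331
merge 260 and 331: 591
The rarest symbols sit at the bottom; the longest codeword is 4 bits.

4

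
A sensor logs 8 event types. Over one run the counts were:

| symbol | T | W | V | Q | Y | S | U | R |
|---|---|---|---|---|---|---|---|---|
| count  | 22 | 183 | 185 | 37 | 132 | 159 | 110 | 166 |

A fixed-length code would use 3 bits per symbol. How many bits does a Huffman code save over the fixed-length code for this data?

Fixed-length: 3 bits × 994 symbols = 2982 bits.
Huffman merges:
T(22) + Q(37) → 59
59 + U(110) → 169
Y(132) + S(159) → 291
R(166) + 169 → 335
W(183) + V(185) → 368
291 + 335 → 626
368 + 626 → 994
Huffman total = 59 + 169 + 291 + 335 + 368 + 626 + 994 = 2842 bits.
Saving = 2982 − 2842 = 140 bits.

140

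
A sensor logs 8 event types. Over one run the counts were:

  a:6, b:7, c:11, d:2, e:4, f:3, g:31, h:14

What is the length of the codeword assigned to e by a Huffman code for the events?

Build the tree from the bottom:
merge d(2) and f(3): 5
merge e(4) and 5: 9
merge a(6) and b(7): 13
merge 9 and c(11): 20
merge 13 and h(14): 27
merge 20 and 27: 47
merge g(31) and 47: 78
e sits 4 levels below the root, so its codeword is 4 bits.

4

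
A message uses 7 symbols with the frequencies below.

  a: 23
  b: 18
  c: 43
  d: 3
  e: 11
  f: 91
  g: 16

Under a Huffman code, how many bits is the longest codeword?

5

Merge the two lowest-weight nodes at each step:
combine d(3), e(11) → 14
combine 14, g(16) → 30
combine b(18), a(23) → 41
combine 30, 41 → 71
combine c(43), 71 → 114
combine f(91), 114 → 205
The rarest symbols sit at the bottom; the longest codeword is 5 bits.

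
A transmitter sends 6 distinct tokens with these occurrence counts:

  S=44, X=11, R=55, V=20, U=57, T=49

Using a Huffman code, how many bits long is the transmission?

578

Merge the two smallest weights repeatedly:
X(11) + V(20) → 31
31 + S(44) → 75
T(49) + R(55) → 104
U(57) + 75 → 132
104 + 132 → 236
Total encoded bits = sum of merged weights = 31 + 75 + 104 + 132 + 236 = 578.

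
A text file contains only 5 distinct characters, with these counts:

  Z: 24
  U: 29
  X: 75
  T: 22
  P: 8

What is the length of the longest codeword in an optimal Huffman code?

Merge the two lowest-weight nodes at each step:
P(8) + T(22) → 30
Z(24) + U(29) → 53
30 + 53 → 83
X(75) + 83 → 158
The rarest symbols sit at the bottom; the longest codeword is 3 bits.

3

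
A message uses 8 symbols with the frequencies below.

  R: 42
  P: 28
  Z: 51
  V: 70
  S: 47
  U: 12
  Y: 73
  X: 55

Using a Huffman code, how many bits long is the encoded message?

Merge the two smallest weights repeatedly:
merge U(12) and P(28): 40
merge 40 and R(42): 82
merge S(47) and Z(51): 98
merge X(55) and V(70): 125
merge Y(73) and 82: 155
merge 98 and 125: 223
merge 155 and 223: 378
Total encoded bits = sum of merged weights = 40 + 82 + 98 + 125 + 155 + 223 + 378 = 1101.

1101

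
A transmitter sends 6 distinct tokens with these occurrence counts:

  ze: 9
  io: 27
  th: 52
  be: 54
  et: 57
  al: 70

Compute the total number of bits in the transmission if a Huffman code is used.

662

Greedily combine the two least-frequent nodes:
combine ze(9), io(27) → 36
combine 36, th(52) → 88
combine be(54), et(57) → 111
combine al(70), 88 → 158
combine 111, 158 → 269
Total encoded bits = sum of merged weights = 36 + 88 + 111 + 158 + 269 = 662.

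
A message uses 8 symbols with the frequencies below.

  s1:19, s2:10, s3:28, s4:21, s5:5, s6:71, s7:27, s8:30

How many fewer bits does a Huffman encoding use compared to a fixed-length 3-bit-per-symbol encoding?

56

Fixed-length: 3 bits × 211 symbols = 633 bits.
Huffman merges:
merge s5(5) and s2(10): 15
merge 15 and s1(19): 34
merge s4(21) and s7(27): 48
merge s3(28) and s8(30): 58
merge 34 and 48: 82
merge 58 and s6(71): 129
merge 82 and 129: 211
Huffman total = 15 + 34 + 48 + 58 + 82 + 129 + 211 = 577 bits.
Saving = 633 − 577 = 56 bits.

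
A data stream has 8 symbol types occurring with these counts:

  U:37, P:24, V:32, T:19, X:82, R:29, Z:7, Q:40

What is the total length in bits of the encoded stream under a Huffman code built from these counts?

Merge the two smallest weights repeatedly:
Z(7) + T(19) → 26
P(24) + 26 → 50
R(29) + V(32) → 61
U(37) + Q(40) → 77
50 + 61 → 111
77 + X(82) → 159
111 + 159 → 270
Total encoded bits = sum of merged weights = 26 + 50 + 61 + 77 + 111 + 159 + 270 = 754.

754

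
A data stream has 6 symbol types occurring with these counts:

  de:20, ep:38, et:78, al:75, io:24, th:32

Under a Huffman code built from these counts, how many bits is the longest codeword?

3

Merge the two lowest-weight nodes at each step:
combine de(20), io(24) → 44
combine th(32), ep(38) → 70
combine 44, 70 → 114
combine al(75), et(78) → 153
combine 114, 153 → 267
The first pair merged (de, io) ends up deepest, at depth 3.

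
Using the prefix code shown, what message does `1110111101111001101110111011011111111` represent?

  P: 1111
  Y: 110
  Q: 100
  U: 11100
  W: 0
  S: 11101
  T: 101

SSUYSYYPP

Read left to right; each codeword is recognised as soon as it completes (prefix code):
  11101→S | 11101→S | 11100→U | 110→Y | 11101→S | 110→Y | 110→Y | 1111→P | 1111→P
Decoded message: SSUYSYYPP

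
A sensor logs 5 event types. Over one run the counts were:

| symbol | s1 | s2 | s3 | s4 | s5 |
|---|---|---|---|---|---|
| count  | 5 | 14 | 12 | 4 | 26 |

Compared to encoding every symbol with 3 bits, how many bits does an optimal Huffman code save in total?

57

Fixed-length: 3 bits × 61 symbols = 183 bits.
Huffman merges:
s4(4) + s1(5) → 9
9 + s3(12) → 21
s2(14) + 21 → 35
s5(26) + 35 → 61
Huffman total = 9 + 21 + 35 + 61 = 126 bits.
Saving = 183 − 126 = 57 bits.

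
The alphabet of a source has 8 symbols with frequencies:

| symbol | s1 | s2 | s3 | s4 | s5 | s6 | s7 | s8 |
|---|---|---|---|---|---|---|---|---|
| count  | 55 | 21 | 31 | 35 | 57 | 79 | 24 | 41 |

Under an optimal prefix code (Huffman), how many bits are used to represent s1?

3

Huffman merges, smallest pair first:
s2(21) + s7(24) → 45
s3(31) + s4(35) → 66
s8(41) + 45 → 86
s1(55) + s5(57) → 112
66 + s6(79) → 145
86 + 112 → 198
145 + 198 → 343
s1 sits 3 levels below the root, so its codeword is 3 bits.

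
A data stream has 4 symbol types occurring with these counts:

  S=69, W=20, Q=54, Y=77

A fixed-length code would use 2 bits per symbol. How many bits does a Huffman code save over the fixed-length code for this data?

Fixed-length: 2 bits × 220 symbols = 440 bits.
Huffman merges:
W(20) + Q(54) → 74
S(69) + 74 → 143
Y(77) + 143 → 220
Huffman total = 74 + 143 + 220 = 437 bits.
Saving = 440 − 437 = 3 bits.

3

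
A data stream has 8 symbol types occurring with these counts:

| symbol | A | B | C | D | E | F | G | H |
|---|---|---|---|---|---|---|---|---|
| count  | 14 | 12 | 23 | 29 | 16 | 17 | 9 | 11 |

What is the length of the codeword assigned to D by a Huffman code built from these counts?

2

Build the tree from the bottom:
G(9) + H(11) → 20
B(12) + A(14) → 26
E(16) + F(17) → 33
20 + C(23) → 43
26 + D(29) → 55
33 + 43 → 76
55 + 76 → 131
D sits 2 levels below the root, so its codeword is 2 bits.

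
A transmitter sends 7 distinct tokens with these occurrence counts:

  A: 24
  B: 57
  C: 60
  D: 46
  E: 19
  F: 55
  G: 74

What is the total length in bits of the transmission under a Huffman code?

Merge the two smallest weights repeatedly:
combine E(19), A(24) → 43
combine 43, D(46) → 89
combine F(55), B(57) → 112
combine C(60), G(74) → 134
combine 89, 112 → 201
combine 134, 201 → 335
The encoded length is the sum of every internal node's weight: 43 + 89 + 112 + 134 + 201 + 335 = 914 bits.

914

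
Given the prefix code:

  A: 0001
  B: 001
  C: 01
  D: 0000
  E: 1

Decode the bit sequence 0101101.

CCEC

Read left to right; each codeword is recognised as soon as it completes (prefix code):
  01→C | 01→C | 1→E | 01→C
Decoded message: CCEC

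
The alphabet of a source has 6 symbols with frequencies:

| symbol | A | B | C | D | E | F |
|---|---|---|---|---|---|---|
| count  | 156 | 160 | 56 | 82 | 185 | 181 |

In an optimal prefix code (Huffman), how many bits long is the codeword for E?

Build the tree from the bottom:
merge C(56) and D(82): 138
merge 138 and A(156): 294
merge B(160) and F(181): 341
merge E(185) and 294: 479
merge 341 and 479: 820
The subtree containing E is merged 2 times, so code length = 2.

2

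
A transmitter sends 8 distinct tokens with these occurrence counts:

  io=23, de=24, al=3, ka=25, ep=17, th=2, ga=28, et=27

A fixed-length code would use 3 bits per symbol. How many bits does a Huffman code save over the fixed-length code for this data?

Fixed-length: 3 bits × 149 symbols = 447 bits.
Huffman merges:
th(2) + al(3) → 5
5 + ep(17) → 22
22 + io(23) → 45
de(24) + ka(25) → 49
et(27) + ga(28) → 55
45 + 49 → 94
55 + 94 → 149
Huffman total = 5 + 22 + 45 + 49 + 55 + 94 + 149 = 419 bits.
Saving = 447 − 419 = 28 bits.

28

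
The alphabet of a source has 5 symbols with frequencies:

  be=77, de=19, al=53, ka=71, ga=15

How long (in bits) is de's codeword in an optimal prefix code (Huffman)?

Huffman merges, smallest pair first:
ga(15) + de(19) → 34
34 + al(53) → 87
ka(71) + be(77) → 148
87 + 148 → 235
de's leaf is at depth 3, giving a 3-bit codeword.

3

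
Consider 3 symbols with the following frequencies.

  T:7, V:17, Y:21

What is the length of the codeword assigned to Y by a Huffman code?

Repeatedly merge the two smallest:
T(7) + V(17) → 24
Y(21) + 24 → 45
Y is a child of the root — depth 1, so its codeword is a single bit.

1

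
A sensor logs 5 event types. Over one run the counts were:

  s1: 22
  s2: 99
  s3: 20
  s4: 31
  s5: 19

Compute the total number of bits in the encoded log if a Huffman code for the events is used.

Greedily combine the two least-frequent nodes:
merge s5(19) and s3(20): 39
merge s1(22) and s4(31): 53
merge 39 and 53: 92
merge 92 and s2(99): 191
The encoded length is the sum of every internal node's weight: 39 + 53 + 92 + 191 = 375 bits.

375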